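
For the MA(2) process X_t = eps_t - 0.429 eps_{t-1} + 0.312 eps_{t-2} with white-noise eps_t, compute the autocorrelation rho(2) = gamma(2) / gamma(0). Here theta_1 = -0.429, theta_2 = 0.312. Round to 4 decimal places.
\rho(2) = 0.2435

For an MA(q) process with theta_0 = 1, the autocovariance is
  gamma(k) = sigma^2 * sum_{i=0..q-k} theta_i * theta_{i+k},
and rho(k) = gamma(k) / gamma(0). Sigma^2 cancels.
  numerator   = (1)*(0.312) = 0.312.
  denominator = (1)^2 + (-0.429)^2 + (0.312)^2 = 1.281385.
  rho(2) = 0.312 / 1.281385 = 0.2435.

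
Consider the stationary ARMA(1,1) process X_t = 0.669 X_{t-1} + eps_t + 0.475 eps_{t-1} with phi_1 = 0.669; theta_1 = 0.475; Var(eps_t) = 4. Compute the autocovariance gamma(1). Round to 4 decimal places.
\gamma(1) = 10.9155

Multiply the model equation by X_{t-k} and take expectations. With theta_0 = psi_0 = 1 and psi_j the MA(infinity) weights, this gives
  gamma(k) - sum_i phi_i gamma(k-i) = c_k,
  c_k = sigma^2 * sum_{j=k..q} theta_j psi_{j-k}   (c_k = 0 for k > q),
using gamma(-m) = gamma(m).
psi-weights needed (psi_j = theta_j + sum_i phi_i psi_{j-i}):
  psi_1 = theta_1 + phi_1 = 0.475 + (0.669) = 1.144
Right-hand sides:
  c_0 = sigma^2 (1 + theta_1 psi_1) = 4 * (1 + (0.475)(1.144)) = 4 * 1.5434 = 6.1736
  c_1 = sigma^2 theta_1 = 4 * (0.475) = 1.9
  c_2 = 0
Equations for k = 0 and k = 1 (AR order 1):
  gamma(0) = phi_1 gamma(1) + c_0
  gamma(1) = phi_1 gamma(0) + c_1
Substituting the second into the first: gamma(0) (1 - phi_1^2) = c_0 + phi_1 c_1, so
  gamma(0) = (c_0 + phi_1 c_1) / (1 - phi_1^2) = (6.1736 + (0.669)(1.9)) / (1 - (0.669)^2) = 7.4447 / 0.552439 = 13.476058.
  gamma(1) = phi_1 gamma(0) + c_1 = (0.669)(13.476058) + (1.9) = 10.915483.
Therefore gamma(1) = 10.9155 (to 4 decimal places).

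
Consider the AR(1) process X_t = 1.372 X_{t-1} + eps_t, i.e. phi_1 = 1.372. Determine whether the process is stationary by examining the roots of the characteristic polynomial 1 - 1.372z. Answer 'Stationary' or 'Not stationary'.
\text{Not stationary}

The AR(p) characteristic polynomial is P(z) = 1 - 1.372z.
Stationarity requires all roots to lie outside the unit circle, i.e. |z| > 1 for every root.
This is linear in z: 1 + (-1.372) z = 0  =>  z = -1/(-1.372) = 0.728863,  |z| = 0.728863.
Moduli of all roots: 0.7289.
All moduli strictly greater than 1? No.
Verdict: Not stationary.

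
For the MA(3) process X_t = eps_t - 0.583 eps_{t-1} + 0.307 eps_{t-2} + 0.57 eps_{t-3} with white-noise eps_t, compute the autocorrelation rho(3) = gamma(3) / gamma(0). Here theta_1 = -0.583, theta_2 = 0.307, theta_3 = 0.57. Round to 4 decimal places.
\rho(3) = 0.3240

For an MA(q) process with theta_0 = 1, the autocovariance is
  gamma(k) = sigma^2 * sum_{i=0..q-k} theta_i * theta_{i+k},
and rho(k) = gamma(k) / gamma(0). Sigma^2 cancels.
  numerator   = (1)*(0.57) = 0.57.
  denominator = (1)^2 + (-0.583)^2 + (0.307)^2 + (0.57)^2 = 1.759038.
  rho(3) = 0.57 / 1.759038 = 0.3240.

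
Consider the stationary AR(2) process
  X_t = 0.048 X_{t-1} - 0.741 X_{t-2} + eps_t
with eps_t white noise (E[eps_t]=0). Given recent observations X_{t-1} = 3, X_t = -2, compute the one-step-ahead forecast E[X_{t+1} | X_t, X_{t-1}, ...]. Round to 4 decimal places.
E[X_{t+1} \mid \mathcal F_t] = -2.3190

For an AR(p) model X_t = c + sum_i phi_i X_{t-i} + eps_t, the
one-step-ahead conditional mean is
  E[X_{t+1} | X_t, ...] = c + sum_i phi_i X_{t+1-i}.
Substitute known values:
  E[X_{t+1} | ...] = (0.048) * (-2) + (-0.741) * (3)
                   = -2.3190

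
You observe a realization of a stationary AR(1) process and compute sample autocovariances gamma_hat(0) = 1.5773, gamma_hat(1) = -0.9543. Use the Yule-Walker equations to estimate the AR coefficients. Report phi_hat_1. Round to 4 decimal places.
\hat\phi_{1} = -0.6050

The Yule-Walker equations for an AR(p) process read, in matrix form,
  Gamma_p phi = r_p,   with   (Gamma_p)_{ij} = gamma(|i - j|),
                       (r_p)_i = gamma(i),   i,j = 1..p.
Substitute the sample gammas (Toeplitz matrix and right-hand side of size 1):
  Gamma_p = [[1.5773]]
  r_p     = [-0.9543]
With p = 1 this is the single equation gamma(0) phi_1 = gamma(1):
  phi_hat_1 = gamma(1) / gamma(0) = -0.9543 / 1.5773 = -0.6050.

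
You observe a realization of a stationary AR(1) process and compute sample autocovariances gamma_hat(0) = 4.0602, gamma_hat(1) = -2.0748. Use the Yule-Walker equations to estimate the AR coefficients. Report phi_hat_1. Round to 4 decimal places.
\hat\phi_{1} = -0.5110

The Yule-Walker equations for an AR(p) process read, in matrix form,
  Gamma_p phi = r_p,   with   (Gamma_p)_{ij} = gamma(|i - j|),
                       (r_p)_i = gamma(i),   i,j = 1..p.
Substitute the sample gammas (Toeplitz matrix and right-hand side of size 1):
  Gamma_p = [[4.0602]]
  r_p     = [-2.0748]
With p = 1 this is the single equation gamma(0) phi_1 = gamma(1):
  phi_hat_1 = gamma(1) / gamma(0) = -2.0748 / 4.0602 = -0.5110.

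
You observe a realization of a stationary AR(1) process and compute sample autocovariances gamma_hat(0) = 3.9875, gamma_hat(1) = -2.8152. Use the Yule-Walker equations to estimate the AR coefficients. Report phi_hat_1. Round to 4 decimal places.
\hat\phi_{1} = -0.7060

The Yule-Walker equations for an AR(p) process read, in matrix form,
  Gamma_p phi = r_p,   with   (Gamma_p)_{ij} = gamma(|i - j|),
                       (r_p)_i = gamma(i),   i,j = 1..p.
Substitute the sample gammas (Toeplitz matrix and right-hand side of size 1):
  Gamma_p = [[3.9875]]
  r_p     = [-2.8152]
With p = 1 this is the single equation gamma(0) phi_1 = gamma(1):
  phi_hat_1 = gamma(1) / gamma(0) = -2.8152 / 3.9875 = -0.7060.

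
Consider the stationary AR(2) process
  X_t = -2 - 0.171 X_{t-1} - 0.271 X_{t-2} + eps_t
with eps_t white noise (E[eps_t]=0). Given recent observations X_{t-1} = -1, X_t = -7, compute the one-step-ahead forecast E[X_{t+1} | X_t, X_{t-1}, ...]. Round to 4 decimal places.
E[X_{t+1} \mid \mathcal F_t] = -0.5320

For an AR(p) model X_t = c + sum_i phi_i X_{t-i} + eps_t, the
one-step-ahead conditional mean is
  E[X_{t+1} | X_t, ...] = c + sum_i phi_i X_{t+1-i}.
Substitute known values:
  E[X_{t+1} | ...] = -2 + (-0.171) * (-7) + (-0.271) * (-1)
                   = -0.5320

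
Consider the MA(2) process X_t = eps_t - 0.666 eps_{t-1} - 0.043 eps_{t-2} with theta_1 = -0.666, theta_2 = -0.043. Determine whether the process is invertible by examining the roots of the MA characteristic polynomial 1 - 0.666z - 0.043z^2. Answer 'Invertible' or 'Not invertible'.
\text{Invertible}

The MA(q) characteristic polynomial is P(z) = 1 - 0.666z - 0.043z^2.
Invertibility requires all roots to lie outside the unit circle, i.e. |z| > 1 for every root.
Set 1 + (-0.666) z + (-0.043) z^2 = 0, i.e. a z^2 + b z + c = 0 with a = -0.043, b = -0.666, c = 1.
Discriminant D = b^2 - 4ac = (-0.666)^2 - 4*(-0.043)*1 = 0.443556 - (-0.172) = 0.615556.
D >= 0, so the roots are real: z = (-b +/- sqrt(D)) / (2a) = (0.666 +/- 0.784574) / (-0.086).
  z_1 = (0.666 + 0.784574) / (-0.086) = -16.8671,   |z_1| = 16.8671.
  z_2 = (0.666 - 0.784574) / (-0.086) = 1.3788,   |z_2| = 1.3788.
Moduli of all roots: 16.8671, 1.3788.
All moduli strictly greater than 1? Yes.
Verdict: Invertible.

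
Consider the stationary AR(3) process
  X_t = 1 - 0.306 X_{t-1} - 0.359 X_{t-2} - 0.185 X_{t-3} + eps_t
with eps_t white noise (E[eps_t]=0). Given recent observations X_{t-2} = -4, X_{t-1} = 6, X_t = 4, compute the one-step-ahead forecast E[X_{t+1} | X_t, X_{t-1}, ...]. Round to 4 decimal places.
E[X_{t+1} \mid \mathcal F_t] = -1.6380

For an AR(p) model X_t = c + sum_i phi_i X_{t-i} + eps_t, the
one-step-ahead conditional mean is
  E[X_{t+1} | X_t, ...] = c + sum_i phi_i X_{t+1-i}.
Substitute known values:
  E[X_{t+1} | ...] = 1 + (-0.306) * (4) + (-0.359) * (6) + (-0.185) * (-4)
                   = -1.6380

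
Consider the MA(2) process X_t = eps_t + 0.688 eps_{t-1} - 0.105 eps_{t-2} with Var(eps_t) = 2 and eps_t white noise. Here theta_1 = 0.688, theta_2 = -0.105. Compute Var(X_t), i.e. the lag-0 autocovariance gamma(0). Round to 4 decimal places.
\gamma(0) = 2.9687

For an MA(q) process X_t = eps_t + sum_i theta_i eps_{t-i} with
Var(eps_t) = sigma^2, the variance is
  gamma(0) = sigma^2 * (1 + sum_i theta_i^2).
  sum_i theta_i^2 = (0.688)^2 + (-0.105)^2 = 0.473344 + 0.011025 = 0.484369.
  gamma(0) = 2 * (1 + 0.484369) = 2 * 1.484369 = 2.968738, which rounds to 2.9687.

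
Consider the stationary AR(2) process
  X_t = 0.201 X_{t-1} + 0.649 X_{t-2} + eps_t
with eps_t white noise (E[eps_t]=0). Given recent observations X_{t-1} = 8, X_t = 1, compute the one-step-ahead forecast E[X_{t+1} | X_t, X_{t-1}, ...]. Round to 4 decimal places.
E[X_{t+1} \mid \mathcal F_t] = 5.3930

For an AR(p) model X_t = c + sum_i phi_i X_{t-i} + eps_t, the
one-step-ahead conditional mean is
  E[X_{t+1} | X_t, ...] = c + sum_i phi_i X_{t+1-i}.
Substitute known values:
  E[X_{t+1} | ...] = (0.201) * (1) + (0.649) * (8)
                   = 5.3930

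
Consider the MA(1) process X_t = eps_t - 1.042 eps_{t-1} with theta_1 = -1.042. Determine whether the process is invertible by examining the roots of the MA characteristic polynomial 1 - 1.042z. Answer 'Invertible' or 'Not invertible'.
\text{Not invertible}

The MA(q) characteristic polynomial is P(z) = 1 - 1.042z.
Invertibility requires all roots to lie outside the unit circle, i.e. |z| > 1 for every root.
This is linear in z: 1 + (-1.042) z = 0  =>  z = -1/(-1.042) = 0.959693,  |z| = 0.959693.
Moduli of all roots: 0.9597.
All moduli strictly greater than 1? No.
Verdict: Not invertible.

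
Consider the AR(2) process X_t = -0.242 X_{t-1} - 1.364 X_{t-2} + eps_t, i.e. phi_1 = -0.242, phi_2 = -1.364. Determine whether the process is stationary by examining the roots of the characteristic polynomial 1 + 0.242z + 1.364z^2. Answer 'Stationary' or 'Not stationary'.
\text{Not stationary}

The AR(p) characteristic polynomial is P(z) = 1 + 0.242z + 1.364z^2.
Stationarity requires all roots to lie outside the unit circle, i.e. |z| > 1 for every root.
Set 1 + (0.242) z + (1.364) z^2 = 0, i.e. a z^2 + b z + c = 0 with a = 1.364, b = 0.242, c = 1.
Discriminant D = b^2 - 4ac = (0.242)^2 - 4*(1.364)*1 = 0.058564 - (5.456) = -5.397436.
D < 0, so the roots are the complex-conjugate pair z = (-b +/- i sqrt(-D)) / (2a) = -0.0887 +/- 0.8516i.
For a conjugate pair |z|^2 = z * conj(z) = (product of roots) = c/a = 1/(1.364) = 0.733138, so |z| = sqrt(0.733138) = 0.8562 for both roots.
Moduli of all roots: 0.8562, 0.8562.
All moduli strictly greater than 1? No.
Verdict: Not stationary.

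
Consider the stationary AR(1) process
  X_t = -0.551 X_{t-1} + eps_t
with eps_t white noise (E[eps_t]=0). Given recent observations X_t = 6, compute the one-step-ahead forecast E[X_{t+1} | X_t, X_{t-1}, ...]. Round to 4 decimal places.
E[X_{t+1} \mid \mathcal F_t] = -3.3060

For an AR(p) model X_t = c + sum_i phi_i X_{t-i} + eps_t, the
one-step-ahead conditional mean is
  E[X_{t+1} | X_t, ...] = c + sum_i phi_i X_{t+1-i}.
Substitute known values:
  E[X_{t+1} | ...] = (-0.551) * (6)
                   = -3.3060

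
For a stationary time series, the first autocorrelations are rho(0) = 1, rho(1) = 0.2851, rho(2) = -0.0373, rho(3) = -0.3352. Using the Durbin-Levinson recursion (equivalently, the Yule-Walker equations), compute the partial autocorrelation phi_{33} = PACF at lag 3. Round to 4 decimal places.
\phi_{33} = -0.3170

The PACF at lag k is phi_{kk}, the last component of the solution
to the Yule-Walker system G_k phi = r_k where
  (G_k)_{ij} = rho(|i - j|), (r_k)_i = rho(i), i,j = 1..k.
Equivalently, Durbin-Levinson gives phi_{kk} iteratively:
  phi_{11} = rho(1)
  phi_{kk} = [rho(k) - sum_{j=1..k-1} phi_{k-1,j} rho(k-j)]
            / [1 - sum_{j=1..k-1} phi_{k-1,j} rho(j)],
  phi_{k,j} = phi_{k-1,j} - phi_{kk} phi_{k-1,k-j},  j = 1..k-1.
Step k = 1:
  phi_11 = rho(1) = 0.2851.
Step k = 2:
  phi_22 = [rho(2) - phi_11 rho(1)] / [1 - phi_11 rho(1)] = [-0.0373 - (0.2851)(0.2851)] / [1 - (0.2851)(0.2851)]
         = -0.11858201 / 0.91871799 = -0.129073.
  Update: phi_21 = phi_11 - phi_22 phi_11 = 0.2851 - (-0.129073)(0.2851) = 0.321899.
Step k = 3:
  phi_33 = [rho(3) - phi_21 rho(2) - phi_22 rho(1)] / [1 - phi_21 rho(1) - phi_22 rho(2)]
    numerator   = -0.3352 - (0.321899)(-0.0373) - (-0.129073)(0.2851) = -0.28639436
    denominator = 1 - (0.321899)(0.2851) - (-0.129073)(-0.0373) = 0.90341221
  phi_33 = -0.28639436 / 0.90341221 = -0.317.
Therefore phi_{33} = -0.3170.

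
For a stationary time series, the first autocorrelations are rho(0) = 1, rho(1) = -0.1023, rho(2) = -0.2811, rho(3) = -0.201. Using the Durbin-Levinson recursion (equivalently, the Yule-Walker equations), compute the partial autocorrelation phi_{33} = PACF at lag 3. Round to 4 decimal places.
\phi_{33} = -0.2970

The PACF at lag k is phi_{kk}, the last component of the solution
to the Yule-Walker system G_k phi = r_k where
  (G_k)_{ij} = rho(|i - j|), (r_k)_i = rho(i), i,j = 1..k.
Equivalently, Durbin-Levinson gives phi_{kk} iteratively:
  phi_{11} = rho(1)
  phi_{kk} = [rho(k) - sum_{j=1..k-1} phi_{k-1,j} rho(k-j)]
            / [1 - sum_{j=1..k-1} phi_{k-1,j} rho(j)],
  phi_{k,j} = phi_{k-1,j} - phi_{kk} phi_{k-1,k-j},  j = 1..k-1.
Step k = 1:
  phi_11 = rho(1) = -0.1023.
Step k = 2:
  phi_22 = [rho(2) - phi_11 rho(1)] / [1 - phi_11 rho(1)] = [-0.2811 - (-0.1023)(-0.1023)] / [1 - (-0.1023)(-0.1023)]
         = -0.29156529 / 0.98953471 = -0.294649.
  Update: phi_21 = phi_11 - phi_22 phi_11 = -0.1023 - (-0.294649)(-0.1023) = -0.132443.
Step k = 3:
  phi_33 = [rho(3) - phi_21 rho(2) - phi_22 rho(1)] / [1 - phi_21 rho(1) - phi_22 rho(2)]
    numerator   = -0.201 - (-0.132443)(-0.2811) - (-0.294649)(-0.1023) = -0.26837219
    denominator = 1 - (-0.132443)(-0.1023) - (-0.294649)(-0.2811) = 0.90362533
  phi_33 = -0.26837219 / 0.90362533 = -0.297.
Therefore phi_{33} = -0.2970.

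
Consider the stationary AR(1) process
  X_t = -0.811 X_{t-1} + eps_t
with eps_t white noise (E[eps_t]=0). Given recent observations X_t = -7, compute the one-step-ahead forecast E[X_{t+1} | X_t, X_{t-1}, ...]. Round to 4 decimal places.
E[X_{t+1} \mid \mathcal F_t] = 5.6770

For an AR(p) model X_t = c + sum_i phi_i X_{t-i} + eps_t, the
one-step-ahead conditional mean is
  E[X_{t+1} | X_t, ...] = c + sum_i phi_i X_{t+1-i}.
Substitute known values:
  E[X_{t+1} | ...] = (-0.811) * (-7)
                   = 5.6770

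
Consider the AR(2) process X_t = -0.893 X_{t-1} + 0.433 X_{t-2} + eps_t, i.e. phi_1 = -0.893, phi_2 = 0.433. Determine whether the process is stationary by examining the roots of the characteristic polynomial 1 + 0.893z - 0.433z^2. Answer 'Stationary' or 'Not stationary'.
\text{Not stationary}

The AR(p) characteristic polynomial is P(z) = 1 + 0.893z - 0.433z^2.
Stationarity requires all roots to lie outside the unit circle, i.e. |z| > 1 for every root.
Set 1 + (0.893) z + (-0.433) z^2 = 0, i.e. a z^2 + b z + c = 0 with a = -0.433, b = 0.893, c = 1.
Discriminant D = b^2 - 4ac = (0.893)^2 - 4*(-0.433)*1 = 0.797449 - (-1.732) = 2.529449.
D >= 0, so the roots are real: z = (-b +/- sqrt(D)) / (2a) = (-0.893 +/- 1.590424) / (-0.866).
  z_1 = (-0.893 + 1.590424) / (-0.866) = -0.8053,   |z_1| = 0.8053.
  z_2 = (-0.893 - 1.590424) / (-0.866) = 2.8677,   |z_2| = 2.8677.
Moduli of all roots: 0.8053, 2.8677.
All moduli strictly greater than 1? No.
Verdict: Not stationary.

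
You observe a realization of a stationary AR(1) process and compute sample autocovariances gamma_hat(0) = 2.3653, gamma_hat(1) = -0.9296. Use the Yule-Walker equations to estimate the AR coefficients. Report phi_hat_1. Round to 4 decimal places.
\hat\phi_{1} = -0.3930

The Yule-Walker equations for an AR(p) process read, in matrix form,
  Gamma_p phi = r_p,   with   (Gamma_p)_{ij} = gamma(|i - j|),
                       (r_p)_i = gamma(i),   i,j = 1..p.
Substitute the sample gammas (Toeplitz matrix and right-hand side of size 1):
  Gamma_p = [[2.3653]]
  r_p     = [-0.9296]
With p = 1 this is the single equation gamma(0) phi_1 = gamma(1):
  phi_hat_1 = gamma(1) / gamma(0) = -0.9296 / 2.3653 = -0.3930.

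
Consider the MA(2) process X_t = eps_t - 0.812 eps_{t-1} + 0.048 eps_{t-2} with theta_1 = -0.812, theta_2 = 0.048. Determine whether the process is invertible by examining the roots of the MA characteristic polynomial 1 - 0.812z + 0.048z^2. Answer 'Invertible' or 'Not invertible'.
\text{Invertible}

The MA(q) characteristic polynomial is P(z) = 1 - 0.812z + 0.048z^2.
Invertibility requires all roots to lie outside the unit circle, i.e. |z| > 1 for every root.
Set 1 + (-0.812) z + (0.048) z^2 = 0, i.e. a z^2 + b z + c = 0 with a = 0.048, b = -0.812, c = 1.
Discriminant D = b^2 - 4ac = (-0.812)^2 - 4*(0.048)*1 = 0.659344 - (0.192) = 0.467344.
D >= 0, so the roots are real: z = (-b +/- sqrt(D)) / (2a) = (0.812 +/- 0.683626) / (0.096).
  z_1 = (0.812 + 0.683626) / (0.096) = 15.5794,   |z_1| = 15.5794.
  z_2 = (0.812 - 0.683626) / (0.096) = 1.3372,   |z_2| = 1.3372.
Moduli of all roots: 15.5794, 1.3372.
All moduli strictly greater than 1? Yes.
Verdict: Invertible.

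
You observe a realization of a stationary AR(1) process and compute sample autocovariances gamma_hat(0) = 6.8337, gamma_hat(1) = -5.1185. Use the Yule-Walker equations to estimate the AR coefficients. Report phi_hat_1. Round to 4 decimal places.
\hat\phi_{1} = -0.7490

The Yule-Walker equations for an AR(p) process read, in matrix form,
  Gamma_p phi = r_p,   with   (Gamma_p)_{ij} = gamma(|i - j|),
                       (r_p)_i = gamma(i),   i,j = 1..p.
Substitute the sample gammas (Toeplitz matrix and right-hand side of size 1):
  Gamma_p = [[6.8337]]
  r_p     = [-5.1185]
With p = 1 this is the single equation gamma(0) phi_1 = gamma(1):
  phi_hat_1 = gamma(1) / gamma(0) = -5.1185 / 6.8337 = -0.7490.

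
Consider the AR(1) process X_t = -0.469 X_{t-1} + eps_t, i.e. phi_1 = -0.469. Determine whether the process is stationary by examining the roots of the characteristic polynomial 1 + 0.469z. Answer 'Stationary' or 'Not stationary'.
\text{Stationary}

The AR(p) characteristic polynomial is P(z) = 1 + 0.469z.
Stationarity requires all roots to lie outside the unit circle, i.e. |z| > 1 for every root.
This is linear in z: 1 + (0.469) z = 0  =>  z = -1/(0.469) = -2.132196,  |z| = 2.132196.
Moduli of all roots: 2.1322.
All moduli strictly greater than 1? Yes.
Verdict: Stationary.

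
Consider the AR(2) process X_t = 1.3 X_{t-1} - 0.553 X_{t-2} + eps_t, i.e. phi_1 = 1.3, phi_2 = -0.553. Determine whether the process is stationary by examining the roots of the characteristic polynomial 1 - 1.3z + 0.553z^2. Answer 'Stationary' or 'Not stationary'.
\text{Stationary}

The AR(p) characteristic polynomial is P(z) = 1 - 1.3z + 0.553z^2.
Stationarity requires all roots to lie outside the unit circle, i.e. |z| > 1 for every root.
Set 1 + (-1.3) z + (0.553) z^2 = 0, i.e. a z^2 + b z + c = 0 with a = 0.553, b = -1.3, c = 1.
Discriminant D = b^2 - 4ac = (-1.3)^2 - 4*(0.553)*1 = 1.69 - (2.212) = -0.522.
D < 0, so the roots are the complex-conjugate pair z = (-b +/- i sqrt(-D)) / (2a) = 1.1754 +/- 0.6533i.
For a conjugate pair |z|^2 = z * conj(z) = (product of roots) = c/a = 1/(0.553) = 1.808318, so |z| = sqrt(1.808318) = 1.3447 for both roots.
Moduli of all roots: 1.3447, 1.3447.
All moduli strictly greater than 1? Yes.
Verdict: Stationary.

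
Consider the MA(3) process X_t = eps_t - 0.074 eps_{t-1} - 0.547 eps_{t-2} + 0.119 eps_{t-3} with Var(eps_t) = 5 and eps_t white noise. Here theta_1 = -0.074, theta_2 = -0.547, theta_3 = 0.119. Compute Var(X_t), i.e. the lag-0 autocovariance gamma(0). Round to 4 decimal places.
\gamma(0) = 6.5942

For an MA(q) process X_t = eps_t + sum_i theta_i eps_{t-i} with
Var(eps_t) = sigma^2, the variance is
  gamma(0) = sigma^2 * (1 + sum_i theta_i^2).
  sum_i theta_i^2 = (-0.074)^2 + (-0.547)^2 + (0.119)^2 = 0.005476 + 0.299209 + 0.014161 = 0.318846.
  gamma(0) = 5 * (1 + 0.318846) = 5 * 1.318846 = 6.59423, which rounds to 6.5942.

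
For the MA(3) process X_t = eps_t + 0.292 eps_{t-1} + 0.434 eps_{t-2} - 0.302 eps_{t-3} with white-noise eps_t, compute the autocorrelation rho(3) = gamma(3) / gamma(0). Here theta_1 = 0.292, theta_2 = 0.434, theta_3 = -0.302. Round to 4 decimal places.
\rho(3) = -0.2213

For an MA(q) process with theta_0 = 1, the autocovariance is
  gamma(k) = sigma^2 * sum_{i=0..q-k} theta_i * theta_{i+k},
and rho(k) = gamma(k) / gamma(0). Sigma^2 cancels.
  numerator   = (1)*(-0.302) = -0.302.
  denominator = (1)^2 + (0.292)^2 + (0.434)^2 + (-0.302)^2 = 1.364824.
  rho(3) = -0.302 / 1.364824 = -0.2213.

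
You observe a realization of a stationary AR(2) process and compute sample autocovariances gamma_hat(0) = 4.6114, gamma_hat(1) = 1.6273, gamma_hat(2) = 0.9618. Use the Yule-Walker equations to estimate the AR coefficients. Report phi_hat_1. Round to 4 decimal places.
\hat\phi_{1} = 0.3190

The Yule-Walker equations for an AR(p) process read, in matrix form,
  Gamma_p phi = r_p,   with   (Gamma_p)_{ij} = gamma(|i - j|),
                       (r_p)_i = gamma(i),   i,j = 1..p.
Substitute the sample gammas (Toeplitz matrix and right-hand side of size 2):
  Gamma_p = [[4.6114, 1.6273], [1.6273, 4.6114]]
  r_p     = [1.6273, 0.9618]
Written out:
  4.6114 phi_1 + 1.6273 phi_2 = 1.6273
  1.6273 phi_1 + 4.6114 phi_2 = 0.9618
Solve by Cramer's rule:
  det = gamma(0)^2 - gamma(1)^2 = (4.6114)^2 - (1.6273)^2 = 21.26500996 - 2.64810529 = 18.61690467
  phi_hat_1 = [gamma(1) gamma(0) - gamma(1) gamma(2)] / det = [(1.6273)(4.6114) - (1.6273)(0.9618)] / 18.61690467 = 5.93899408 / 18.61690467 = 0.319
  phi_hat_2 = [gamma(0) gamma(2) - gamma(1)^2] / det = [(4.6114)(0.9618) - (1.6273)^2] / 18.61690467 = 1.78713923 / 18.61690467 = 0.096
So phi_hat = [0.3190, 0.0960].
Therefore phi_hat_1 = 0.3190.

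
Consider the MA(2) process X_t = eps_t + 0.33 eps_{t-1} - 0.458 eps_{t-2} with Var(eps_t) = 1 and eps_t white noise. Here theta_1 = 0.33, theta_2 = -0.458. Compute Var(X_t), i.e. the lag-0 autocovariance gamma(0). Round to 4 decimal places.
\gamma(0) = 1.3187

For an MA(q) process X_t = eps_t + sum_i theta_i eps_{t-i} with
Var(eps_t) = sigma^2, the variance is
  gamma(0) = sigma^2 * (1 + sum_i theta_i^2).
  sum_i theta_i^2 = (0.33)^2 + (-0.458)^2 = 0.1089 + 0.209764 = 0.318664.
  gamma(0) = 1 * (1 + 0.318664) = 1 * 1.318664 = 1.318664, which rounds to 1.3187.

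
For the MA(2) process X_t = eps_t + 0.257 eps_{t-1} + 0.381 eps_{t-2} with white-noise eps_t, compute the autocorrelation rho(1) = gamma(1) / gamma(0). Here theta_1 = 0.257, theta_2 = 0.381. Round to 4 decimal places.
\rho(1) = 0.2930

For an MA(q) process with theta_0 = 1, the autocovariance is
  gamma(k) = sigma^2 * sum_{i=0..q-k} theta_i * theta_{i+k},
and rho(k) = gamma(k) / gamma(0). Sigma^2 cancels.
  numerator   = (1)*(0.257) + (0.257)*(0.381) = 0.354917.
  denominator = (1)^2 + (0.257)^2 + (0.381)^2 = 1.21121.
  rho(1) = 0.354917 / 1.21121 = 0.2930.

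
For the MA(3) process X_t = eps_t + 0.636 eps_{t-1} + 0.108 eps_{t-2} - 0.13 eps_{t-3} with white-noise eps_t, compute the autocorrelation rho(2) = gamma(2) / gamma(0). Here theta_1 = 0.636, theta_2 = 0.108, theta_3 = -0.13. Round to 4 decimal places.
\rho(2) = 0.0177

For an MA(q) process with theta_0 = 1, the autocovariance is
  gamma(k) = sigma^2 * sum_{i=0..q-k} theta_i * theta_{i+k},
and rho(k) = gamma(k) / gamma(0). Sigma^2 cancels.
  numerator   = (1)*(0.108) + (0.636)*(-0.13) = 0.02532.
  denominator = (1)^2 + (0.636)^2 + (0.108)^2 + (-0.13)^2 = 1.43306.
  rho(2) = 0.02532 / 1.43306 = 0.0177.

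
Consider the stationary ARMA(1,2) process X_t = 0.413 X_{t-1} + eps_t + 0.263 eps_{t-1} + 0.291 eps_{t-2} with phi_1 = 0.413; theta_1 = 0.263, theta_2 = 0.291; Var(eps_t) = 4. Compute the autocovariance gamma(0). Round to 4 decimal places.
\gamma(0) = 7.3958

Multiply the model equation by X_{t-k} and take expectations. With theta_0 = psi_0 = 1 and psi_j the MA(infinity) weights, this gives
  gamma(k) - sum_i phi_i gamma(k-i) = c_k,
  c_k = sigma^2 * sum_{j=k..q} theta_j psi_{j-k}   (c_k = 0 for k > q),
using gamma(-m) = gamma(m).
psi-weights needed (psi_j = theta_j + sum_i phi_i psi_{j-i}):
  psi_1 = theta_1 + phi_1 = 0.263 + (0.413) = 0.676
  psi_2 = theta_2 + phi_1 psi_1 = 0.291 + (0.413)(0.676) = 0.570188
Right-hand sides:
  c_0 = sigma^2 (1 + theta_1 psi_1 + theta_2 psi_2) = 4 * (1 + (0.263)(0.676) + (0.291)(0.570188)) = 4 * 1.343713 = 5.374851
  c_1 = sigma^2 (theta_1 + theta_2 psi_1) = 4 * (0.263 + (0.291)(0.676)) = 1.838864
  c_2 = sigma^2 theta_2 = 4 * (0.291) = 1.164
Equations for k = 0 and k = 1 (AR order 1):
  gamma(0) = phi_1 gamma(1) + c_0
  gamma(1) = phi_1 gamma(0) + c_1
Substituting the second into the first: gamma(0) (1 - phi_1^2) = c_0 + phi_1 c_1, so
  gamma(0) = (c_0 + phi_1 c_1) / (1 - phi_1^2) = (5.374851 + (0.413)(1.838864)) / (1 - (0.413)^2) = 6.134302 / 0.829431 = 7.395795.
Therefore gamma(0) = 7.3958 (to 4 decimal places).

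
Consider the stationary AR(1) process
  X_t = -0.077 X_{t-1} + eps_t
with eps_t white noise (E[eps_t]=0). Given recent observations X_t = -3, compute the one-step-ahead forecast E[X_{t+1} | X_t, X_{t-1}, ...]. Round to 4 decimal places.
E[X_{t+1} \mid \mathcal F_t] = 0.2310

For an AR(p) model X_t = c + sum_i phi_i X_{t-i} + eps_t, the
one-step-ahead conditional mean is
  E[X_{t+1} | X_t, ...] = c + sum_i phi_i X_{t+1-i}.
Substitute known values:
  E[X_{t+1} | ...] = (-0.077) * (-3)
                   = 0.2310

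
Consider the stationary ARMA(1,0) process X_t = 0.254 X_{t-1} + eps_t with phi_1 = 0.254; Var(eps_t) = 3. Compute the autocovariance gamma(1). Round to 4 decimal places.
\gamma(1) = 0.8146

Multiply the model equation by X_{t-k} and take expectations. With theta_0 = psi_0 = 1 and psi_j the MA(infinity) weights, this gives
  gamma(k) - sum_i phi_i gamma(k-i) = c_k,
  c_k = sigma^2 * sum_{j=k..q} theta_j psi_{j-k}   (c_k = 0 for k > q),
using gamma(-m) = gamma(m).
Pure AR (q = 0): c_0 = sigma^2 = 3, c_k = 0 for k >= 1.
Equations for k = 0 and k = 1 (AR order 1):
  gamma(0) = phi_1 gamma(1) + c_0
  gamma(1) = phi_1 gamma(0) + c_1
Substituting the second into the first: gamma(0) (1 - phi_1^2) = c_0 + phi_1 c_1, so
  gamma(0) = c_0 / (1 - phi_1^2) = 3 / (1 - (0.254)^2) = 3 / 0.935484 = 3.206896.
  gamma(1) = phi_1 gamma(0) = (0.254)(3.206896) = 0.814552.
Therefore gamma(1) = 0.8146 (to 4 decimal places).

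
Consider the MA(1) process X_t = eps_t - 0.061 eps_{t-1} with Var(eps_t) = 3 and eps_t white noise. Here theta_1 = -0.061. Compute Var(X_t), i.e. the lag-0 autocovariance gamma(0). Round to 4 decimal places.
\gamma(0) = 3.0112

For an MA(q) process X_t = eps_t + sum_i theta_i eps_{t-i} with
Var(eps_t) = sigma^2, the variance is
  gamma(0) = sigma^2 * (1 + sum_i theta_i^2).
  sum_i theta_i^2 = (-0.061)^2 = 0.003721.
  gamma(0) = 3 * (1 + 0.003721) = 3 * 1.003721 = 3.011163, which rounds to 3.0112.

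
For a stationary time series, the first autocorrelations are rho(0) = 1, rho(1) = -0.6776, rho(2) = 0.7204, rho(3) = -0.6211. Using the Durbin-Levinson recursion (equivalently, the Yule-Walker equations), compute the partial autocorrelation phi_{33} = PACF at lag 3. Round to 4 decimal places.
\phi_{33} = -0.0999

The PACF at lag k is phi_{kk}, the last component of the solution
to the Yule-Walker system G_k phi = r_k where
  (G_k)_{ij} = rho(|i - j|), (r_k)_i = rho(i), i,j = 1..k.
Equivalently, Durbin-Levinson gives phi_{kk} iteratively:
  phi_{11} = rho(1)
  phi_{kk} = [rho(k) - sum_{j=1..k-1} phi_{k-1,j} rho(k-j)]
            / [1 - sum_{j=1..k-1} phi_{k-1,j} rho(j)],
  phi_{k,j} = phi_{k-1,j} - phi_{kk} phi_{k-1,k-j},  j = 1..k-1.
Step k = 1:
  phi_11 = rho(1) = -0.6776.
Step k = 2:
  phi_22 = [rho(2) - phi_11 rho(1)] / [1 - phi_11 rho(1)] = [0.7204 - (-0.6776)(-0.6776)] / [1 - (-0.6776)(-0.6776)]
         = 0.26125824 / 0.54085824 = 0.483044.
  Update: phi_21 = phi_11 - phi_22 phi_11 = -0.6776 - (0.483044)(-0.6776) = -0.350289.
Step k = 3:
  phi_33 = [rho(3) - phi_21 rho(2) - phi_22 rho(1)] / [1 - phi_21 rho(1) - phi_22 rho(2)]
    numerator   = -0.6211 - (-0.350289)(0.7204) - (0.483044)(-0.6776) = -0.04144094
    denominator = 1 - (-0.350289)(-0.6776) - (0.483044)(0.7204) = 0.41465906
  phi_33 = -0.04144094 / 0.41465906 = -0.0999.
Therefore phi_{33} = -0.0999.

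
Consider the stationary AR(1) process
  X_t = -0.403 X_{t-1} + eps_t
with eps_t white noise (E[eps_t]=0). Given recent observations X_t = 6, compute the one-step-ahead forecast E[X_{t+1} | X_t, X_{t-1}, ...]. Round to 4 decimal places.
E[X_{t+1} \mid \mathcal F_t] = -2.4180

For an AR(p) model X_t = c + sum_i phi_i X_{t-i} + eps_t, the
one-step-ahead conditional mean is
  E[X_{t+1} | X_t, ...] = c + sum_i phi_i X_{t+1-i}.
Substitute known values:
  E[X_{t+1} | ...] = (-0.403) * (6)
                   = -2.4180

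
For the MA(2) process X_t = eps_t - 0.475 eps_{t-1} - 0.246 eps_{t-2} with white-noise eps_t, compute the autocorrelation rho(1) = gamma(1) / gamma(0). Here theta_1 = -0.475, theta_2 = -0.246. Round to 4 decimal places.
\rho(1) = -0.2785

For an MA(q) process with theta_0 = 1, the autocovariance is
  gamma(k) = sigma^2 * sum_{i=0..q-k} theta_i * theta_{i+k},
and rho(k) = gamma(k) / gamma(0). Sigma^2 cancels.
  numerator   = (1)*(-0.475) + (-0.475)*(-0.246) = -0.35815.
  denominator = (1)^2 + (-0.475)^2 + (-0.246)^2 = 1.286141.
  rho(1) = -0.35815 / 1.286141 = -0.2785.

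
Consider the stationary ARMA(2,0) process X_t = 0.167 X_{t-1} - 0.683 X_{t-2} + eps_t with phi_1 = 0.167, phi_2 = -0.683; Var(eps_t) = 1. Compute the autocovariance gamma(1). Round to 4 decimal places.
\gamma(1) = 0.1878

Multiply the model equation by X_{t-k} and take expectations. With theta_0 = psi_0 = 1 and psi_j the MA(infinity) weights, this gives
  gamma(k) - sum_i phi_i gamma(k-i) = c_k,
  c_k = sigma^2 * sum_{j=k..q} theta_j psi_{j-k}   (c_k = 0 for k > q),
using gamma(-m) = gamma(m).
Pure AR (q = 0): c_0 = sigma^2 = 1, c_k = 0 for k >= 1.
Equations for k = 0, 1, 2 (AR order 2, c_2 = 0):
  (E0) gamma(0) = phi_1 gamma(1) + phi_2 gamma(2) + c_0
  (E1) gamma(1) = phi_1 gamma(0) + phi_2 gamma(1) + c_1
  (E2) gamma(2) = phi_1 gamma(1) + phi_2 gamma(0)
From (E1): gamma(1) = A gamma(0) + B with
  A = phi_1 / (1 - phi_2) = 0.167 / 1.683 = 0.099228,   B = c_1 / (1 - phi_2) = 0 / 1.683 = 0.
Insert (E2) into (E0): gamma(0) (1 - phi_2^2) = phi_1 (1 + phi_2) gamma(1) + c_0.
  phi_1 (1 + phi_2) = (0.167)(0.317) = 0.052939,   1 - phi_2^2 = 0.533511.
Replace gamma(1) by A gamma(0) + B and collect gamma(0):
  gamma(0) [0.533511 - (0.052939)(0.099228)] = c_0 = 1
  gamma(0) * 0.528258 = 1
  gamma(0) = 1 / 0.528258 = 1.893014.
  gamma(1) = A gamma(0) = (0.099228)(1.893014) = 0.187839.
Therefore gamma(1) = 0.1878 (to 4 decimal places).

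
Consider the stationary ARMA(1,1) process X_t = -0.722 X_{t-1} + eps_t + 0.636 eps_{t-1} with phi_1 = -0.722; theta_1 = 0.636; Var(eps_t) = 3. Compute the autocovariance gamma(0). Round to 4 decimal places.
\gamma(0) = 3.0463

Multiply the model equation by X_{t-k} and take expectations. With theta_0 = psi_0 = 1 and psi_j the MA(infinity) weights, this gives
  gamma(k) - sum_i phi_i gamma(k-i) = c_k,
  c_k = sigma^2 * sum_{j=k..q} theta_j psi_{j-k}   (c_k = 0 for k > q),
using gamma(-m) = gamma(m).
psi-weights needed (psi_j = theta_j + sum_i phi_i psi_{j-i}):
  psi_1 = theta_1 + phi_1 = 0.636 + (-0.722) = -0.086
Right-hand sides:
  c_0 = sigma^2 (1 + theta_1 psi_1) = 3 * (1 + (0.636)(-0.086)) = 3 * 0.945304 = 2.835912
  c_1 = sigma^2 theta_1 = 3 * (0.636) = 1.908
  c_2 = 0
Equations for k = 0 and k = 1 (AR order 1):
  gamma(0) = phi_1 gamma(1) + c_0
  gamma(1) = phi_1 gamma(0) + c_1
Substituting the second into the first: gamma(0) (1 - phi_1^2) = c_0 + phi_1 c_1, so
  gamma(0) = (c_0 + phi_1 c_1) / (1 - phi_1^2) = (2.835912 + (-0.722)(1.908)) / (1 - (-0.722)^2) = 1.458336 / 0.478716 = 3.046349.
Therefore gamma(0) = 3.0463 (to 4 decimal places).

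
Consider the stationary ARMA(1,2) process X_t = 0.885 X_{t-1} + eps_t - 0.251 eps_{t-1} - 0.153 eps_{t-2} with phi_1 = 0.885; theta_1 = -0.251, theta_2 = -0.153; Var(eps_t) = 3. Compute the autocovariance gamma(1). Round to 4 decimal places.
\gamma(1) = 4.7179

Multiply the model equation by X_{t-k} and take expectations. With theta_0 = psi_0 = 1 and psi_j the MA(infinity) weights, this gives
  gamma(k) - sum_i phi_i gamma(k-i) = c_k,
  c_k = sigma^2 * sum_{j=k..q} theta_j psi_{j-k}   (c_k = 0 for k > q),
using gamma(-m) = gamma(m).
psi-weights needed (psi_j = theta_j + sum_i phi_i psi_{j-i}):
  psi_1 = theta_1 + phi_1 = -0.251 + (0.885) = 0.634
  psi_2 = theta_2 + phi_1 psi_1 = -0.153 + (0.885)(0.634) = 0.40809
Right-hand sides:
  c_0 = sigma^2 (1 + theta_1 psi_1 + theta_2 psi_2) = 3 * (1 + (-0.251)(0.634) + (-0.153)(0.40809)) = 3 * 0.778428 = 2.335285
  c_1 = sigma^2 (theta_1 + theta_2 psi_1) = 3 * (-0.251 + (-0.153)(0.634)) = -1.044006
  c_2 = sigma^2 theta_2 = 3 * (-0.153) = -0.459
Equations for k = 0 and k = 1 (AR order 1):
  gamma(0) = phi_1 gamma(1) + c_0
  gamma(1) = phi_1 gamma(0) + c_1
Substituting the second into the first: gamma(0) (1 - phi_1^2) = c_0 + phi_1 c_1, so
  gamma(0) = (c_0 + phi_1 c_1) / (1 - phi_1^2) = (2.335285 + (0.885)(-1.044006)) / (1 - (0.885)^2) = 1.411339 / 0.216775 = 6.510619.
  gamma(1) = phi_1 gamma(0) + c_1 = (0.885)(6.510619) + (-1.044006) = 4.717892.
Therefore gamma(1) = 4.7179 (to 4 decimal places).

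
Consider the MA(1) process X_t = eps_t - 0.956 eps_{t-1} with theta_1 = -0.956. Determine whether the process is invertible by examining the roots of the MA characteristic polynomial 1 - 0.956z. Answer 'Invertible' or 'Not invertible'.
\text{Invertible}

The MA(q) characteristic polynomial is P(z) = 1 - 0.956z.
Invertibility requires all roots to lie outside the unit circle, i.e. |z| > 1 for every root.
This is linear in z: 1 + (-0.956) z = 0  =>  z = -1/(-0.956) = 1.046025,  |z| = 1.046025.
Moduli of all roots: 1.0460.
All moduli strictly greater than 1? Yes.
Verdict: Invertible.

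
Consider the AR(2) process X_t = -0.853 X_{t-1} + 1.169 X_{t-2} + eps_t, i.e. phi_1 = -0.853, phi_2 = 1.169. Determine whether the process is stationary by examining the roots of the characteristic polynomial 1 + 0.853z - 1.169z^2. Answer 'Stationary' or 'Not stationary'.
\text{Not stationary}

The AR(p) characteristic polynomial is P(z) = 1 + 0.853z - 1.169z^2.
Stationarity requires all roots to lie outside the unit circle, i.e. |z| > 1 for every root.
Set 1 + (0.853) z + (-1.169) z^2 = 0, i.e. a z^2 + b z + c = 0 with a = -1.169, b = 0.853, c = 1.
Discriminant D = b^2 - 4ac = (0.853)^2 - 4*(-1.169)*1 = 0.727609 - (-4.676) = 5.403609.
D >= 0, so the roots are real: z = (-b +/- sqrt(D)) / (2a) = (-0.853 +/- 2.324566) / (-2.338).
  z_1 = (-0.853 + 2.324566) / (-2.338) = -0.6294,   |z_1| = 0.6294.
  z_2 = (-0.853 - 2.324566) / (-2.338) = 1.3591,   |z_2| = 1.3591.
Moduli of all roots: 0.6294, 1.3591.
All moduli strictly greater than 1? No.
Verdict: Not stationary.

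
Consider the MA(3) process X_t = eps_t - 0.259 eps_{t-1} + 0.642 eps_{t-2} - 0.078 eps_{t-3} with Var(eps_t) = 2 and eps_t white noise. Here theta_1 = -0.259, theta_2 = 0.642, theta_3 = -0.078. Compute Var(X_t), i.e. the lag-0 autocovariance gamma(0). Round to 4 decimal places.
\gamma(0) = 2.9707

For an MA(q) process X_t = eps_t + sum_i theta_i eps_{t-i} with
Var(eps_t) = sigma^2, the variance is
  gamma(0) = sigma^2 * (1 + sum_i theta_i^2).
  sum_i theta_i^2 = (-0.259)^2 + (0.642)^2 + (-0.078)^2 = 0.067081 + 0.412164 + 0.006084 = 0.485329.
  gamma(0) = 2 * (1 + 0.485329) = 2 * 1.485329 = 2.970658, which rounds to 2.9707.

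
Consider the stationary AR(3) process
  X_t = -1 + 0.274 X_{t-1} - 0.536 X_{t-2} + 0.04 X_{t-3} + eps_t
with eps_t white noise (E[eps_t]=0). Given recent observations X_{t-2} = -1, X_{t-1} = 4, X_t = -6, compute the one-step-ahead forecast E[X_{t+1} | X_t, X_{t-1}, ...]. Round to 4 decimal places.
E[X_{t+1} \mid \mathcal F_t] = -4.8280

For an AR(p) model X_t = c + sum_i phi_i X_{t-i} + eps_t, the
one-step-ahead conditional mean is
  E[X_{t+1} | X_t, ...] = c + sum_i phi_i X_{t+1-i}.
Substitute known values:
  E[X_{t+1} | ...] = -1 + (0.274) * (-6) + (-0.536) * (4) + (0.04) * (-1)
                   = -4.8280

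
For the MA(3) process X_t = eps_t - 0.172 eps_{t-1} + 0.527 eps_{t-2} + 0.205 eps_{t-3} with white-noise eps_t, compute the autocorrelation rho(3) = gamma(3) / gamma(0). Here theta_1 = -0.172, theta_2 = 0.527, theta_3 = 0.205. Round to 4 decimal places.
\rho(3) = 0.1519

For an MA(q) process with theta_0 = 1, the autocovariance is
  gamma(k) = sigma^2 * sum_{i=0..q-k} theta_i * theta_{i+k},
and rho(k) = gamma(k) / gamma(0). Sigma^2 cancels.
  numerator   = (1)*(0.205) = 0.205.
  denominator = (1)^2 + (-0.172)^2 + (0.527)^2 + (0.205)^2 = 1.349338.
  rho(3) = 0.205 / 1.349338 = 0.1519.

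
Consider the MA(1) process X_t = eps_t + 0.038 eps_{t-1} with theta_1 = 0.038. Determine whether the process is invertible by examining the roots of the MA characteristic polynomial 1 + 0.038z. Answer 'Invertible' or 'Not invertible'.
\text{Invertible}

The MA(q) characteristic polynomial is P(z) = 1 + 0.038z.
Invertibility requires all roots to lie outside the unit circle, i.e. |z| > 1 for every root.
This is linear in z: 1 + (0.038) z = 0  =>  z = -1/(0.038) = -26.315789,  |z| = 26.315789.
Moduli of all roots: 26.3158.
All moduli strictly greater than 1? Yes.
Verdict: Invertible.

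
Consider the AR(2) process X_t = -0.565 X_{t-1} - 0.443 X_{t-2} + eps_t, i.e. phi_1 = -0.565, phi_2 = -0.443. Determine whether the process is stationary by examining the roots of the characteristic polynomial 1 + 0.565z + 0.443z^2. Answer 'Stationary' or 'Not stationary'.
\text{Stationary}

The AR(p) characteristic polynomial is P(z) = 1 + 0.565z + 0.443z^2.
Stationarity requires all roots to lie outside the unit circle, i.e. |z| > 1 for every root.
Set 1 + (0.565) z + (0.443) z^2 = 0, i.e. a z^2 + b z + c = 0 with a = 0.443, b = 0.565, c = 1.
Discriminant D = b^2 - 4ac = (0.565)^2 - 4*(0.443)*1 = 0.319225 - (1.772) = -1.452775.
D < 0, so the roots are the complex-conjugate pair z = (-b +/- i sqrt(-D)) / (2a) = -0.6377 +/- 1.3604i.
For a conjugate pair |z|^2 = z * conj(z) = (product of roots) = c/a = 1/(0.443) = 2.257336, so |z| = sqrt(2.257336) = 1.5024 for both roots.
Moduli of all roots: 1.5024, 1.5024.
All moduli strictly greater than 1? Yes.
Verdict: Stationary.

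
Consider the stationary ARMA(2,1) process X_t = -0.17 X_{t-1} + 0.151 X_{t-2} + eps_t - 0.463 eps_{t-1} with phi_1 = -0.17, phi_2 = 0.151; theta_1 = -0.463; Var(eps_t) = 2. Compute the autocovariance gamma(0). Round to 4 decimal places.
\gamma(0) = 2.9846

Multiply the model equation by X_{t-k} and take expectations. With theta_0 = psi_0 = 1 and psi_j the MA(infinity) weights, this gives
  gamma(k) - sum_i phi_i gamma(k-i) = c_k,
  c_k = sigma^2 * sum_{j=k..q} theta_j psi_{j-k}   (c_k = 0 for k > q),
using gamma(-m) = gamma(m).
psi-weights needed (psi_j = theta_j + sum_i phi_i psi_{j-i}):
  psi_1 = theta_1 + phi_1 = -0.463 + (-0.17) = -0.633
Right-hand sides:
  c_0 = sigma^2 (1 + theta_1 psi_1) = 2 * (1 + (-0.463)(-0.633)) = 2 * 1.293079 = 2.586158
  c_1 = sigma^2 theta_1 = 2 * (-0.463) = -0.926
  c_2 = 0
Equations for k = 0, 1, 2 (AR order 2, c_2 = 0):
  (E0) gamma(0) = phi_1 gamma(1) + phi_2 gamma(2) + c_0
  (E1) gamma(1) = phi_1 gamma(0) + phi_2 gamma(1) + c_1
  (E2) gamma(2) = phi_1 gamma(1) + phi_2 gamma(0)
From (E1): gamma(1) = A gamma(0) + B with
  A = phi_1 / (1 - phi_2) = -0.17 / 0.849 = -0.200236,   B = c_1 / (1 - phi_2) = -0.926 / 0.849 = -1.090695.
Insert (E2) into (E0): gamma(0) (1 - phi_2^2) = phi_1 (1 + phi_2) gamma(1) + c_0.
  phi_1 (1 + phi_2) = (-0.17)(1.151) = -0.19567,   1 - phi_2^2 = 0.977199.
Replace gamma(1) by A gamma(0) + B and collect gamma(0):
  gamma(0) [0.977199 - (-0.19567)(-0.200236)] = (-0.19567)(-1.090695) + 2.586158
  gamma(0) * 0.938019 = 2.799574
  gamma(0) = 2.799574 / 0.938019 = 2.984561.
Therefore gamma(0) = 2.9846 (to 4 decimal places).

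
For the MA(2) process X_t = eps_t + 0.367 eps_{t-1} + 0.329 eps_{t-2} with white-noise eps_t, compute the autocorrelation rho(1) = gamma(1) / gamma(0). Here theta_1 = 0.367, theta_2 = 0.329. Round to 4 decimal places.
\rho(1) = 0.3924

For an MA(q) process with theta_0 = 1, the autocovariance is
  gamma(k) = sigma^2 * sum_{i=0..q-k} theta_i * theta_{i+k},
and rho(k) = gamma(k) / gamma(0). Sigma^2 cancels.
  numerator   = (1)*(0.367) + (0.367)*(0.329) = 0.487743.
  denominator = (1)^2 + (0.367)^2 + (0.329)^2 = 1.24293.
  rho(1) = 0.487743 / 1.24293 = 0.3924.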